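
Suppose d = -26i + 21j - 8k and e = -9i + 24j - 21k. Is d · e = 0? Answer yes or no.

d · e = (-26)·(-9) + 21·24 + (-8)·(-21) = 234 + 504 + 168 = 906
Nonzero, so the vectors are not orthogonal.

no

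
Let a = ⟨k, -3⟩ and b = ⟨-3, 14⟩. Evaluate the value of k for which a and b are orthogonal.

-14

a · b = k·(-3) + (-3)·14 = -42 - 3k
Set equal to 0: -3k = 42, so k = -14.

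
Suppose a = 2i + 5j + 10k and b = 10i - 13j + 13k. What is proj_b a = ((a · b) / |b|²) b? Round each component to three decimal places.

a · b = 2·10 + 5·(-13) + 10·13 = 20 - 65 + 130 = 85
|b|² = 100 + 169 + 169 = 438
proj_b a = (85/438) · (10, -13, 13) ≈ (1.941, -2.523, 2.523)

(1.941, -2.523, 2.523)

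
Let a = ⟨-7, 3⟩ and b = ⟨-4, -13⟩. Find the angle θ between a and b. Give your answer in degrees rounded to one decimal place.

a · b = (-7)·(-4) + 3·(-13) = 28 - 39 = -11
|a|² = 49 + 9 = 58,  |a| = √58 ≈ 7.615773
|b|² = 16 + 169 = 185,  |b| = √185 ≈ 13.601471
cos θ = -11 / (7.615773 · 13.601471) ≈ -0.10619
θ = arccos(-0.10619) ≈ 96.1°

96.1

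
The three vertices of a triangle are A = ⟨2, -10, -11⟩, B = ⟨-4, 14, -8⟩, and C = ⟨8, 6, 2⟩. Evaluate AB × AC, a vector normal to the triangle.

(264, 96, -240)

AB = (-6, 24, 3)
AC = (6, 16, 13)
i: 24·13 - 3·16 = 312 - 48 = 264
j: 3·6 - (-6)·13 = 18 - (-78) = 96
k: (-6)·16 - 24·6 = -96 - 144 = -240
AB × AC = (264, 96, -240)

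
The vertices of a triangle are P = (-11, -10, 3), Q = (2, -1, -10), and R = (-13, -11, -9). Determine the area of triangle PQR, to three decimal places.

PQ = (13, 9, -13),  PR = (-2, -1, -12)
i: 9·(-12) - (-13)·(-1) = -108 - 13 = -121
j: (-13)·(-2) - 13·(-12) = 26 - (-156) = 182
k: 13·(-1) - 9·(-2) = -13 - (-18) = 5
PQ × PR = (-121, 182, 5)
|PQ × PR| = √47790 ≈ 218.6092
area = ½ · 218.6092 ≈ 109.305

109.305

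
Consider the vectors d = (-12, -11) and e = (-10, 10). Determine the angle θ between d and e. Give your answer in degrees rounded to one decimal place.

d · e = (-12)·(-10) + (-11)·10 = 120 - 110 = 10
|d|² = 144 + 121 = 265,  |d| = √265 ≈ 16.278821
|e|² = 100 + 100 = 200,  |e| = √200 ≈ 14.142136
cos θ = 10 / (16.278821 · 14.142136) ≈ 0.04344
θ = arccos(0.04344) ≈ 87.5°

87.5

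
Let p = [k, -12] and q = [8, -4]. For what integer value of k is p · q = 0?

-6

p · q = k·8 + (-12)·(-4) = 48 + 8k
Set equal to 0: 8k = -48, so k = -6.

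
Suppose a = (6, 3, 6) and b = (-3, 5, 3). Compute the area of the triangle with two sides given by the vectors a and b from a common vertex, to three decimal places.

28.539

i: 3·3 - 6·5 = 9 - 30 = -21
j: 6·(-3) - 6·3 = -18 - 18 = -36
k: 6·5 - 3·(-3) = 30 - (-9) = 39
a × b = (-21, -36, 39)
|a × b| = √((-21)² + (-36)² + 39²) = √3258 ≈ 57.0789
area = ½ · 57.0789 ≈ 28.539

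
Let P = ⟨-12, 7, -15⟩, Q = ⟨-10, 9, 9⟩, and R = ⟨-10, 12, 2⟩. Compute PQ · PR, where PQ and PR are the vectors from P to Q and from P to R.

PQ = Q − P = (2, 2, 24)
PR = R − P = (2, 5, 17)
PQ · PR = 2·2 + 2·5 + 24·17 = 4 + 10 + 408 = 422

422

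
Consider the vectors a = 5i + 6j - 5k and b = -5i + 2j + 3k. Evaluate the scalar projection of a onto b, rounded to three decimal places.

-4.542

a · b = 5·(-5) + 6·2 + (-5)·3 = -25 + 12 - 15 = -28
|b| = √(25 + 4 + 9) = √38 ≈ 6.1644
comp_b a = -28 / √38 ≈ -4.542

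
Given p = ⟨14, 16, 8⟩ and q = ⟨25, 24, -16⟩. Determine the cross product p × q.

i: 16·(-16) - 8·24 = -256 - 192 = -448
j: 8·25 - 14·(-16) = 200 - (-224) = 424
k: 14·24 - 16·25 = 336 - 400 = -64
p × q = (-448, 424, -64)

(-448, 424, -64)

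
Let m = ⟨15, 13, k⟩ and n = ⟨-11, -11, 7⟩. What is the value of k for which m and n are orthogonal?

44

m · n = 15·(-11) + 13·(-11) + k·7 = -308 + 7k
Set equal to 0: 7k = 308, so k = 44.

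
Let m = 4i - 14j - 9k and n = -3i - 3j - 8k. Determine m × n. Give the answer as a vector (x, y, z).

i: (-14)·(-8) - (-9)·(-3) = 112 - 27 = 85
j: (-9)·(-3) - 4·(-8) = 27 - (-32) = 59
k: 4·(-3) - (-14)·(-3) = -12 - 42 = -54
m × n = (85, 59, -54)

(85, 59, -54)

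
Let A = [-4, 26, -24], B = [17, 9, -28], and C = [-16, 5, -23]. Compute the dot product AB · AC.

101

AB = B − A = (21, -17, -4)
AC = C − A = (-12, -21, 1)
AB · AC = 21·(-12) + (-17)·(-21) + (-4)·1 = -252 + 357 - 4 = 101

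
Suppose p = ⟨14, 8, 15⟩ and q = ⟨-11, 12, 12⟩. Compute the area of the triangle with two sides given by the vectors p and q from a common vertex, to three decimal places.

214.173

i: 8·12 - 15·12 = 96 - 180 = -84
j: 15·(-11) - 14·12 = -165 - 168 = -333
k: 14·12 - 8·(-11) = 168 - (-88) = 256
p × q = (-84, -333, 256)
|p × q| = √((-84)² + (-333)² + 256²) = √183481 ≈ 428.3468
area = ½ · 428.3468 ≈ 214.173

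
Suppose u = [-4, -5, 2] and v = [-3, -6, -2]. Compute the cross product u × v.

(22, -14, 9)

i: (-5)·(-2) - 2·(-6) = 10 - (-12) = 22
j: 2·(-3) - (-4)·(-2) = -6 - 8 = -14
k: (-4)·(-6) - (-5)·(-3) = 24 - 15 = 9
u × v = (22, -14, 9)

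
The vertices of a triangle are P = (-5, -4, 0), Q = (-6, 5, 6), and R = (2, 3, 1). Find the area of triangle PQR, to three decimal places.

44.266

PQ = (-1, 9, 6),  PR = (7, 7, 1)
i: 9·1 - 6·7 = 9 - 42 = -33
j: 6·7 - (-1)·1 = 42 - (-1) = 43
k: (-1)·7 - 9·7 = -7 - 63 = -70
PQ × PR = (-33, 43, -70)
|PQ × PR| = √7838 ≈ 88.5325
area = ½ · 88.5325 ≈ 44.266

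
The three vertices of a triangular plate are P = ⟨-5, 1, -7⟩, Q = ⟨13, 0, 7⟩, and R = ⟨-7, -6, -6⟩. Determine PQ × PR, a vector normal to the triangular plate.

PQ = (18, -1, 14)
PR = (-2, -7, 1)
i: (-1)·1 - 14·(-7) = -1 - (-98) = 97
j: 14·(-2) - 18·1 = -28 - 18 = -46
k: 18·(-7) - (-1)·(-2) = -126 - 2 = -128
PQ × PR = (97, -46, -128)

(97, -46, -128)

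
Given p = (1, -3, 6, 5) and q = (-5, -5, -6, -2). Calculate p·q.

-36

p · q = 1·(-5) + (-3)·(-5) + 6·(-6) + 5·(-2) = -5 + 15 - 36 - 10 = -36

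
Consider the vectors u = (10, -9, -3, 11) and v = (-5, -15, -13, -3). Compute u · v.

91

u · v = 10·(-5) + (-9)·(-15) + (-3)·(-13) + 11·(-3) = -50 + 135 + 39 - 33 = 91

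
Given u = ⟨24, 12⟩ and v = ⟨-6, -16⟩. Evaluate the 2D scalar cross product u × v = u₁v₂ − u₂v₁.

24·(-16) - 12·(-6) = -384 - (-72) = -312

-312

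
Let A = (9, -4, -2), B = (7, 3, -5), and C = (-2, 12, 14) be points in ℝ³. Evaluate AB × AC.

AB = (-2, 7, -3)
AC = (-11, 16, 16)
i: 7·16 - (-3)·16 = 112 - (-48) = 160
j: (-3)·(-11) - (-2)·16 = 33 - (-32) = 65
k: (-2)·16 - 7·(-11) = -32 - (-77) = 45
AB × AC = (160, 65, 45)

(160, 65, 45)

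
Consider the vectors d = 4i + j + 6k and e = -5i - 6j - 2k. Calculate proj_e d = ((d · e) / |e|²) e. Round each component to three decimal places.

(2.923, 3.508, 1.169)

d · e = 4·(-5) + 1·(-6) + 6·(-2) = -20 - 6 - 12 = -38
|e|² = 25 + 36 + 4 = 65
proj_e d = (-38/65) · (-5, -6, -2) ≈ (2.923, 3.508, 1.169)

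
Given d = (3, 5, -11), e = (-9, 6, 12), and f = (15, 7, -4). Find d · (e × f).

2079

e × f:
i: 6·(-4) - 12·7 = -24 - 84 = -108
j: 12·15 - (-9)·(-4) = 180 - 36 = 144
k: (-9)·7 - 6·15 = -63 - 90 = -153
e × f = (-108, 144, -153)
d · (e × f) = 3·(-108) + 5·144 + (-11)·(-153) = -324 + 720 + 1683 = 2079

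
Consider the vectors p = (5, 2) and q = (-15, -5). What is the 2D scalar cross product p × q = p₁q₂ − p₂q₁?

5

5·(-5) - 2·(-15) = -25 - (-30) = 5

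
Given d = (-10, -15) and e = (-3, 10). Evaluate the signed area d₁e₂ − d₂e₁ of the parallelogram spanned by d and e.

(-10)·10 - (-15)·(-3) = -100 - 45 = -145

-145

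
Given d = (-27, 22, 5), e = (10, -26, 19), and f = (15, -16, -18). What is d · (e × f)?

e × f:
i: (-26)·(-18) - 19·(-16) = 468 - (-304) = 772
j: 19·15 - 10·(-18) = 285 - (-180) = 465
k: 10·(-16) - (-26)·15 = -160 - (-390) = 230
e × f = (772, 465, 230)
d · (e × f) = (-27)·772 + 22·465 + 5·230 = -20844 + 10230 + 1150 = -9464

-9464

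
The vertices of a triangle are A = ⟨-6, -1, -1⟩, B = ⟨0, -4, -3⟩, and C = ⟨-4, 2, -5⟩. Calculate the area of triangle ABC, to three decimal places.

18.028

AB = (6, -3, -2),  AC = (2, 3, -4)
i: (-3)·(-4) - (-2)·3 = 12 - (-6) = 18
j: (-2)·2 - 6·(-4) = -4 - (-24) = 20
k: 6·3 - (-3)·2 = 18 - (-6) = 24
AB × AC = (18, 20, 24)
|AB × AC| = √1300 ≈ 36.0555
area = ½ · 36.0555 ≈ 18.028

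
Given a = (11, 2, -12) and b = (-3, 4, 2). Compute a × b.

(52, 14, 50)

i: 2·2 - (-12)·4 = 4 - (-48) = 52
j: (-12)·(-3) - 11·2 = 36 - 22 = 14
k: 11·4 - 2·(-3) = 44 - (-6) = 50
a × b = (52, 14, 50)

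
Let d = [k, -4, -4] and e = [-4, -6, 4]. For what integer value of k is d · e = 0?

d · e = k·(-4) + (-4)·(-6) + (-4)·4 = 8 - 4k
Set equal to 0: -4k = -8, so k = 2.

2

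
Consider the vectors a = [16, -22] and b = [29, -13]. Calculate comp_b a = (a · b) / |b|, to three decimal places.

a · b = 16·29 + (-22)·(-13) = 464 + 286 = 750
|b| = √(841 + 169) = √1010 ≈ 31.7805
comp_b a = 750 / √1010 ≈ 23.599

23.599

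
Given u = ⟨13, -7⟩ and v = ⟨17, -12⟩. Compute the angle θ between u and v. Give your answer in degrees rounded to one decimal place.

6.9

u · v = 13·17 + (-7)·(-12) = 221 + 84 = 305
|u|² = 169 + 49 = 218,  |u| = √218 ≈ 14.764823
|v|² = 289 + 144 = 433,  |v| = √433 ≈ 20.808652
cos θ = 305 / (14.764823 · 20.808652) ≈ 0.99272
θ = arccos(0.99272) ≈ 6.9°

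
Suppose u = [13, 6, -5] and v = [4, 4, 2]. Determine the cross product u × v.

(32, -46, 28)

i: 6·2 - (-5)·4 = 12 - (-20) = 32
j: (-5)·4 - 13·2 = -20 - 26 = -46
k: 13·4 - 6·4 = 52 - 24 = 28
u × v = (32, -46, 28)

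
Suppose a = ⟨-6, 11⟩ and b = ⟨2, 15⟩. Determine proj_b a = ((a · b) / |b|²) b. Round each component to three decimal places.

(1.336, 10.022)

a · b = (-6)·2 + 11·15 = -12 + 165 = 153
|b|² = 4 + 225 = 229
proj_b a = (153/229) · (2, 15) ≈ (1.336, 10.022)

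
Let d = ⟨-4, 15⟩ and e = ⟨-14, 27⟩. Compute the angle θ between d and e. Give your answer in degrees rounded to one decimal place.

d · e = (-4)·(-14) + 15·27 = 56 + 405 = 461
|d|² = 16 + 225 = 241,  |d| = √241 ≈ 15.524175
|e|² = 196 + 729 = 925,  |e| = √925 ≈ 30.413813
cos θ = 461 / (15.524175 · 30.413813) ≈ 0.97639
θ = arccos(0.97639) ≈ 12.5°

12.5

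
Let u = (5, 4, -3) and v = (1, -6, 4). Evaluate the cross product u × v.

i: 4·4 - (-3)·(-6) = 16 - 18 = -2
j: (-3)·1 - 5·4 = -3 - 20 = -23
k: 5·(-6) - 4·1 = -30 - 4 = -34
u × v = (-2, -23, -34)

(-2, -23, -34)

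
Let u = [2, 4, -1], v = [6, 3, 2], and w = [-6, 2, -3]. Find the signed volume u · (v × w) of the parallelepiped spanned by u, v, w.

v × w:
i: 3·(-3) - 2·2 = -9 - 4 = -13
j: 2·(-6) - 6·(-3) = -12 - (-18) = 6
k: 6·2 - 3·(-6) = 12 - (-18) = 30
v × w = (-13, 6, 30)
u · (v × w) = 2·(-13) + 4·6 + (-1)·30 = -26 + 24 - 30 = -32

-32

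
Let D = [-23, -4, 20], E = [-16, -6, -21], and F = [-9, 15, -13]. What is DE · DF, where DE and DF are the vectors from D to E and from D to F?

1413

DE = E − D = (7, -2, -41)
DF = F − D = (14, 19, -33)
DE · DF = 7·14 + (-2)·19 + (-41)·(-33) = 98 - 38 + 1353 = 1413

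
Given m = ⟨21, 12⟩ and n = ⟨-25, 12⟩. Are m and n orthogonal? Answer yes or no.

m · n = 21·(-25) + 12·12 = -525 + 144 = -381
Nonzero, so the vectors are not orthogonal.

no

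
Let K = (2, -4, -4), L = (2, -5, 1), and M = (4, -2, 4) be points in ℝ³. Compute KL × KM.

(-18, 10, 2)

KL = (0, -1, 5)
KM = (2, 2, 8)
i: (-1)·8 - 5·2 = -8 - 10 = -18
j: 5·2 - 0·8 = 10 - 0 = 10
k: 0·2 - (-1)·2 = 0 - (-2) = 2
KL × KM = (-18, 10, 2)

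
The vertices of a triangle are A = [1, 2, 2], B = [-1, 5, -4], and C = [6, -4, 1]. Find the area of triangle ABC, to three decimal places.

25.269

AB = (-2, 3, -6),  AC = (5, -6, -1)
i: 3·(-1) - (-6)·(-6) = -3 - 36 = -39
j: (-6)·5 - (-2)·(-1) = -30 - 2 = -32
k: (-2)·(-6) - 3·5 = 12 - 15 = -3
AB × AC = (-39, -32, -3)
|AB × AC| = √2554 ≈ 50.5371
area = ½ · 50.5371 ≈ 25.269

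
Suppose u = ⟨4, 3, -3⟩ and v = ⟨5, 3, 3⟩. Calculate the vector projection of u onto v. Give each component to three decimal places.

(2.326, 1.395, 1.395)

u · v = 4·5 + 3·3 + (-3)·3 = 20 + 9 - 9 = 20
|v|² = 25 + 9 + 9 = 43
proj_v u = (20/43) · (5, 3, 3) ≈ (2.326, 1.395, 1.395)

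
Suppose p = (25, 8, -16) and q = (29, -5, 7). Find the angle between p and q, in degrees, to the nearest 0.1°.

p · q = 25·29 + 8·(-5) + (-16)·7 = 725 - 40 - 112 = 573
|p|² = 625 + 64 + 256 = 945,  |p| = √945 ≈ 30.740852
|q|² = 841 + 25 + 49 = 915,  |q| = √915 ≈ 30.248967
cos θ = 573 / (30.740852 · 30.248967) ≈ 0.61621
θ = arccos(0.61621) ≈ 52.0°

52.0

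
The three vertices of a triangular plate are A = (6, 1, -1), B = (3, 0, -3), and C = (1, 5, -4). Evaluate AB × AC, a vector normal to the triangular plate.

AB = (-3, -1, -2)
AC = (-5, 4, -3)
i: (-1)·(-3) - (-2)·4 = 3 - (-8) = 11
j: (-2)·(-5) - (-3)·(-3) = 10 - 9 = 1
k: (-3)·4 - (-1)·(-5) = -12 - 5 = -17
AB × AC = (11, 1, -17)

(11, 1, -17)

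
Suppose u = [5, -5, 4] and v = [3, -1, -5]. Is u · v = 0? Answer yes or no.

u · v = 5·3 + (-5)·(-1) + 4·(-5) = 15 + 5 - 20 = 0
Zero, so the vectors are orthogonal.

yes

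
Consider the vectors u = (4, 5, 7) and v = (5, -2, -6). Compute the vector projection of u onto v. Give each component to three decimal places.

(-2.462, 0.985, 2.954)

u · v = 4·5 + 5·(-2) + 7·(-6) = 20 - 10 - 42 = -32
|v|² = 25 + 4 + 36 = 65
proj_v u = (-32/65) · (5, -2, -6) ≈ (-2.462, 0.985, 2.954)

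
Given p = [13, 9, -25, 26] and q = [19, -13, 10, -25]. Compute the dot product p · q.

-770

p · q = 13·19 + 9·(-13) + (-25)·10 + 26·(-25) = 247 - 117 - 250 - 650 = -770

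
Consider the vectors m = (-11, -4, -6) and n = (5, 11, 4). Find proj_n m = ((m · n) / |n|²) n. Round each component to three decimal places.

m · n = (-11)·5 + (-4)·11 + (-6)·4 = -55 - 44 - 24 = -123
|n|² = 25 + 121 + 16 = 162
proj_n m = (-123/162) · (5, 11, 4) ≈ (-3.796, -8.352, -3.037)

(-3.796, -8.352, -3.037)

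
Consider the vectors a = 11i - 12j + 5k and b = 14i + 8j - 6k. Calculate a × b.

(32, 136, 256)

i: (-12)·(-6) - 5·8 = 72 - 40 = 32
j: 5·14 - 11·(-6) = 70 - (-66) = 136
k: 11·8 - (-12)·14 = 88 - (-168) = 256
a × b = (32, 136, 256)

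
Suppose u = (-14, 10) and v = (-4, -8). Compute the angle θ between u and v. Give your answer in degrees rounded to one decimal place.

u · v = (-14)·(-4) + 10·(-8) = 56 - 80 = -24
|u|² = 196 + 100 = 296,  |u| = √296 ≈ 17.204651
|v|² = 16 + 64 = 80,  |v| = √80 ≈ 8.944272
cos θ = -24 / (17.204651 · 8.944272) ≈ -0.15596
θ = arccos(-0.15596) ≈ 99.0°

99.0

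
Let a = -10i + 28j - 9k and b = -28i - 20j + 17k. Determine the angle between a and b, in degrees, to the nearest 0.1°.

a · b = (-10)·(-28) + 28·(-20) + (-9)·17 = 280 - 560 - 153 = -433
|a|² = 100 + 784 + 81 = 965,  |a| = √965 ≈ 31.064449
|b|² = 784 + 400 + 289 = 1473,  |b| = √1473 ≈ 38.379682
cos θ = -433 / (31.064449 · 38.379682) ≈ -0.36318
θ = arccos(-0.36318) ≈ 111.3°

111.3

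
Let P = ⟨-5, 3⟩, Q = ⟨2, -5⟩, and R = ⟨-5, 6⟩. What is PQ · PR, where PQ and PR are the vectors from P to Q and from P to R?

-24

PQ = Q − P = (7, -8)
PR = R − P = (0, 3)
PQ · PR = 7·0 + (-8)·3 = 0 - 24 = -24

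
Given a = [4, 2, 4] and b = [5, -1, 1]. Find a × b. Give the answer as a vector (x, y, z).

(6, 16, -14)

i: 2·1 - 4·(-1) = 2 - (-4) = 6
j: 4·5 - 4·1 = 20 - 4 = 16
k: 4·(-1) - 2·5 = -4 - 10 = -14
a × b = (6, 16, -14)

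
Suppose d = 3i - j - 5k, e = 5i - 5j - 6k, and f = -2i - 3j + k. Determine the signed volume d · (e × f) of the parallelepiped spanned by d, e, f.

e × f:
i: (-5)·1 - (-6)·(-3) = -5 - 18 = -23
j: (-6)·(-2) - 5·1 = 12 - 5 = 7
k: 5·(-3) - (-5)·(-2) = -15 - 10 = -25
e × f = (-23, 7, -25)
d · (e × f) = 3·(-23) + (-1)·7 + (-5)·(-25) = -69 - 7 + 125 = 49

49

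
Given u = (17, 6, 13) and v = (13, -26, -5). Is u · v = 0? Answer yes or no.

u · v = 17·13 + 6·(-26) + 13·(-5) = 221 - 156 - 65 = 0
Zero, so the vectors are orthogonal.

yes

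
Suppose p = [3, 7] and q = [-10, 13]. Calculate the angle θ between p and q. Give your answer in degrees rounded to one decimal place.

60.8

p · q = 3·(-10) + 7·13 = -30 + 91 = 61
|p|² = 9 + 49 = 58,  |p| = √58 ≈ 7.615773
|q|² = 100 + 169 = 269,  |q| = √269 ≈ 16.401219
cos θ = 61 / (7.615773 · 16.401219) ≈ 0.48836
θ = arccos(0.48836) ≈ 60.8°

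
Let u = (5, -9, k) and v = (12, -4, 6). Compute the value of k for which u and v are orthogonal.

-16

u · v = 5·12 + (-9)·(-4) + k·6 = 96 + 6k
Set equal to 0: 6k = -96, so k = -16.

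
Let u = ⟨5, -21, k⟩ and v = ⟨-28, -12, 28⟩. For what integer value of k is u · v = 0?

u · v = 5·(-28) + (-21)·(-12) + k·28 = 112 + 28k
Set equal to 0: 28k = -112, so k = -4.

-4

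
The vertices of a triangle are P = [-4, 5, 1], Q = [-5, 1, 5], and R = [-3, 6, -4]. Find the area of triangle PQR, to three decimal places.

8.155

PQ = (-1, -4, 4),  PR = (1, 1, -5)
i: (-4)·(-5) - 4·1 = 20 - 4 = 16
j: 4·1 - (-1)·(-5) = 4 - 5 = -1
k: (-1)·1 - (-4)·1 = -1 - (-4) = 3
PQ × PR = (16, -1, 3)
|PQ × PR| = √266 ≈ 16.3095
area = ½ · 16.3095 ≈ 8.155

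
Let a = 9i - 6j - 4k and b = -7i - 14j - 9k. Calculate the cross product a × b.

(-2, 109, -168)

i: (-6)·(-9) - (-4)·(-14) = 54 - 56 = -2
j: (-4)·(-7) - 9·(-9) = 28 - (-81) = 109
k: 9·(-14) - (-6)·(-7) = -126 - 42 = -168
a × b = (-2, 109, -168)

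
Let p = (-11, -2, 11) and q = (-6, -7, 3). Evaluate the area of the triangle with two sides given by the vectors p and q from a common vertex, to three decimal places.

50.880

i: (-2)·3 - 11·(-7) = -6 - (-77) = 71
j: 11·(-6) - (-11)·3 = -66 - (-33) = -33
k: (-11)·(-7) - (-2)·(-6) = 77 - 12 = 65
p × q = (71, -33, 65)
|p × q| = √(71² + (-33)² + 65²) = √10355 ≈ 101.7595
area = ½ · 101.7595 ≈ 50.880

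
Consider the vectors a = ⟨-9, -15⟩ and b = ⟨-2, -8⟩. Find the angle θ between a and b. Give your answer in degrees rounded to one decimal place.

a · b = (-9)·(-2) + (-15)·(-8) = 18 + 120 = 138
|a|² = 81 + 225 = 306,  |a| = √306 ≈ 17.492856
|b|² = 4 + 64 = 68,  |b| = √68 ≈ 8.246211
cos θ = 138 / (17.492856 · 8.246211) ≈ 0.95667
θ = arccos(0.95667) ≈ 16.9°

16.9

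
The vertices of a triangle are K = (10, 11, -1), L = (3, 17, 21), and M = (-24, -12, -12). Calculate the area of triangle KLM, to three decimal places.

KL = (-7, 6, 22),  KM = (-34, -23, -11)
i: 6·(-11) - 22·(-23) = -66 - (-506) = 440
j: 22·(-34) - (-7)·(-11) = -748 - 77 = -825
k: (-7)·(-23) - 6·(-34) = 161 - (-204) = 365
KL × KM = (440, -825, 365)
|KL × KM| = √1007450 ≈ 1003.7181
area = ½ · 1003.7181 ≈ 501.859

501.859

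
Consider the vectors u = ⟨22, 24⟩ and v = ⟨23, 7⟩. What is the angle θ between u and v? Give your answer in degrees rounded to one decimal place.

30.6

u · v = 22·23 + 24·7 = 506 + 168 = 674
|u|² = 484 + 576 = 1060,  |u| = √1060 ≈ 32.557641
|v|² = 529 + 49 = 578,  |v| = √578 ≈ 24.041631
cos θ = 674 / (32.557641 · 24.041631) ≈ 0.86108
θ = arccos(0.86108) ≈ 30.6°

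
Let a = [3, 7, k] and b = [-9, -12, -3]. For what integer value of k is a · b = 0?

-37

a · b = 3·(-9) + 7·(-12) + k·(-3) = -111 - 3k
Set equal to 0: -3k = 111, so k = -37.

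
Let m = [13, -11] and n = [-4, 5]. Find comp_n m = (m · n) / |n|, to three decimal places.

m · n = 13·(-4) + (-11)·5 = -52 - 55 = -107
|n| = √(16 + 25) = √41 ≈ 6.4031
comp_n m = -107 / √41 ≈ -16.711

-16.711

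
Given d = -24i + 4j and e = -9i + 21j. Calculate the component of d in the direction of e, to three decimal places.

d · e = (-24)·(-9) + 4·21 = 216 + 84 = 300
|e| = √(81 + 441) = √522 ≈ 22.8473
comp_e d = 300 / √522 ≈ 13.131

13.131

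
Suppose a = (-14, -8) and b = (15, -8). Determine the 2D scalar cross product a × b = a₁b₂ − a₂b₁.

232

(-14)·(-8) - (-8)·15 = 112 - (-120) = 232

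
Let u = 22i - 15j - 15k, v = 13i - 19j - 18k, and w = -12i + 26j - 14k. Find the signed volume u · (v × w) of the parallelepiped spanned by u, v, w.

v × w:
i: (-19)·(-14) - (-18)·26 = 266 - (-468) = 734
j: (-18)·(-12) - 13·(-14) = 216 - (-182) = 398
k: 13·26 - (-19)·(-12) = 338 - 228 = 110
v × w = (734, 398, 110)
u · (v × w) = 22·734 + (-15)·398 + (-15)·110 = 16148 - 5970 - 1650 = 8528

8528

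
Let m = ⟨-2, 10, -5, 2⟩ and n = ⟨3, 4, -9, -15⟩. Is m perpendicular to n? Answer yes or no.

no

m · n = (-2)·3 + 10·4 + (-5)·(-9) + 2·(-15) = -6 + 40 + 45 - 30 = 49
Nonzero, so the vectors are not orthogonal.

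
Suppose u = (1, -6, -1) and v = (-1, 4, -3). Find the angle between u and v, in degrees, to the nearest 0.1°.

u · v = 1·(-1) + (-6)·4 + (-1)·(-3) = -1 - 24 + 3 = -22
|u|² = 1 + 36 + 1 = 38,  |u| = √38 ≈ 6.164414
|v|² = 1 + 16 + 9 = 26,  |v| = √26 ≈ 5.099020
cos θ = -22 / (6.164414 · 5.099020) ≈ -0.69991
θ = arccos(-0.69991) ≈ 134.4°

134.4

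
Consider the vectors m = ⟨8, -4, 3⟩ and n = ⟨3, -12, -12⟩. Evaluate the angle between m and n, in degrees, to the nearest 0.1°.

m · n = 8·3 + (-4)·(-12) + 3·(-12) = 24 + 48 - 36 = 36
|m|² = 64 + 16 + 9 = 89,  |m| = √89 ≈ 9.433981
|n|² = 9 + 144 + 144 = 297,  |n| = √297 ≈ 17.233688
cos θ = 36 / (9.433981 · 17.233688) ≈ 0.22143
θ = arccos(0.22143) ≈ 77.2°

77.2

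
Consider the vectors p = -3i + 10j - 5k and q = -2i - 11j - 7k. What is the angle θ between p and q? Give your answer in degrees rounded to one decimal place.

p · q = (-3)·(-2) + 10·(-11) + (-5)·(-7) = 6 - 110 + 35 = -69
|p|² = 9 + 100 + 25 = 134,  |p| = √134 ≈ 11.575837
|q|² = 4 + 121 + 49 = 174,  |q| = √174 ≈ 13.190906
cos θ = -69 / (11.575837 · 13.190906) ≈ -0.45188
θ = arccos(-0.45188) ≈ 116.9°

116.9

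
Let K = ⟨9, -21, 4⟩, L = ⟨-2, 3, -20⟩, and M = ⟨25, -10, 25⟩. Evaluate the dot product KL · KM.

-416

KL = L − K = (-11, 24, -24)
KM = M − K = (16, 11, 21)
KL · KM = (-11)·16 + 24·11 + (-24)·21 = -176 + 264 - 504 = -416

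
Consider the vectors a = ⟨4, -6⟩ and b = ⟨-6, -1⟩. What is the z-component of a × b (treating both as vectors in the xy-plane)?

4·(-1) - (-6)·(-6) = -4 - 36 = -40

-40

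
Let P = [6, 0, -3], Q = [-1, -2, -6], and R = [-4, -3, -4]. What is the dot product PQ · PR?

PQ = Q − P = (-7, -2, -3)
PR = R − P = (-10, -3, -1)
PQ · PR = (-7)·(-10) + (-2)·(-3) + (-3)·(-1) = 70 + 6 + 3 = 79

79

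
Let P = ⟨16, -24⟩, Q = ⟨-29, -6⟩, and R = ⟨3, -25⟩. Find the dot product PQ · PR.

PQ = Q − P = (-45, 18)
PR = R − P = (-13, -1)
PQ · PR = (-45)·(-13) + 18·(-1) = 585 - 18 = 567

567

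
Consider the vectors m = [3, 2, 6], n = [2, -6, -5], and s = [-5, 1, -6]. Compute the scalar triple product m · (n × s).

29

n × s:
i: (-6)·(-6) - (-5)·1 = 36 - (-5) = 41
j: (-5)·(-5) - 2·(-6) = 25 - (-12) = 37
k: 2·1 - (-6)·(-5) = 2 - 30 = -28
n × s = (41, 37, -28)
m · (n × s) = 3·41 + 2·37 + 6·(-28) = 123 + 74 - 168 = 29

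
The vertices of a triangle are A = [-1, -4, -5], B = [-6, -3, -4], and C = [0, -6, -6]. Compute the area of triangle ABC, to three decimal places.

AB = (-5, 1, 1),  AC = (1, -2, -1)
i: 1·(-1) - 1·(-2) = -1 - (-2) = 1
j: 1·1 - (-5)·(-1) = 1 - 5 = -4
k: (-5)·(-2) - 1·1 = 10 - 1 = 9
AB × AC = (1, -4, 9)
|AB × AC| = √98 ≈ 9.8995
area = ½ · 9.8995 ≈ 4.950

4.950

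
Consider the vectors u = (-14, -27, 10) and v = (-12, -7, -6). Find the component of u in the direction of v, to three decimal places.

19.626

u · v = (-14)·(-12) + (-27)·(-7) + 10·(-6) = 168 + 189 - 60 = 297
|v| = √(144 + 49 + 36) = √229 ≈ 15.1327
comp_v u = 297 / √229 ≈ 19.626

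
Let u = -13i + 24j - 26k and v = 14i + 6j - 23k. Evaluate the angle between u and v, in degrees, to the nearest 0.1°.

u · v = (-13)·14 + 24·6 + (-26)·(-23) = -182 + 144 + 598 = 560
|u|² = 169 + 576 + 676 = 1421,  |u| = √1421 ≈ 37.696154
|v|² = 196 + 36 + 529 = 761,  |v| = √761 ≈ 27.586228
cos θ = 560 / (37.696154 · 27.586228) ≈ 0.53852
θ = arccos(0.53852) ≈ 57.4°

57.4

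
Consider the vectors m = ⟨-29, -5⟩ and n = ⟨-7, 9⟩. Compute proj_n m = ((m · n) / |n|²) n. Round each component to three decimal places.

m · n = (-29)·(-7) + (-5)·9 = 203 - 45 = 158
|n|² = 49 + 81 = 130
proj_n m = (158/130) · (-7, 9) ≈ (-8.508, 10.938)

(-8.508, 10.938)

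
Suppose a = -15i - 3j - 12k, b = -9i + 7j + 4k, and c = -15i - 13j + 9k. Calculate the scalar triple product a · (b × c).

-4452

b × c:
i: 7·9 - 4·(-13) = 63 - (-52) = 115
j: 4·(-15) - (-9)·9 = -60 - (-81) = 21
k: (-9)·(-13) - 7·(-15) = 117 - (-105) = 222
b × c = (115, 21, 222)
a · (b × c) = (-15)·115 + (-3)·21 + (-12)·222 = -1725 - 63 - 2664 = -4452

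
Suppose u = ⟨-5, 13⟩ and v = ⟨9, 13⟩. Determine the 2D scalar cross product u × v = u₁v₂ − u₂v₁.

-182

(-5)·13 - 13·9 = -65 - 117 = -182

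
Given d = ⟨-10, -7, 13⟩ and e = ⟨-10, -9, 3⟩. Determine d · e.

d · e = (-10)·(-10) + (-7)·(-9) + 13·3 = 100 + 63 + 39 = 202

202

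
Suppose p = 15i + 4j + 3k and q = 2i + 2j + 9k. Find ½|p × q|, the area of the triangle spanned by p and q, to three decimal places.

67.129

i: 4·9 - 3·2 = 36 - 6 = 30
j: 3·2 - 15·9 = 6 - 135 = -129
k: 15·2 - 4·2 = 30 - 8 = 22
p × q = (30, -129, 22)
|p × q| = √(30² + (-129)² + 22²) = √18025 ≈ 134.2572
area = ½ · 134.2572 ≈ 67.129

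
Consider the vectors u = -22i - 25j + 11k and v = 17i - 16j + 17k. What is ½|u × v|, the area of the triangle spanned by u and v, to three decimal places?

495.089

i: (-25)·17 - 11·(-16) = -425 - (-176) = -249
j: 11·17 - (-22)·17 = 187 - (-374) = 561
k: (-22)·(-16) - (-25)·17 = 352 - (-425) = 777
u × v = (-249, 561, 777)
|u × v| = √((-249)² + 561² + 777²) = √980451 ≈ 990.1773
area = ½ · 990.1773 ≈ 495.089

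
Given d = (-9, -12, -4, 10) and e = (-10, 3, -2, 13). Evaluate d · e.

192

d · e = (-9)·(-10) + (-12)·3 + (-4)·(-2) + 10·13 = 90 - 36 + 8 + 130 = 192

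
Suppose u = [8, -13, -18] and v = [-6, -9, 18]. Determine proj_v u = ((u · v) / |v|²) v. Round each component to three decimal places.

u · v = 8·(-6) + (-13)·(-9) + (-18)·18 = -48 + 117 - 324 = -255
|v|² = 36 + 81 + 324 = 441
proj_v u = (-255/441) · (-6, -9, 18) ≈ (3.469, 5.204, -10.408)

(3.469, 5.204, -10.408)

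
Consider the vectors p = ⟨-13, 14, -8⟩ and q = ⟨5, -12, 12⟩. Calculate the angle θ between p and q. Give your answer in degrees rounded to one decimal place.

p · q = (-13)·5 + 14·(-12) + (-8)·12 = -65 - 168 - 96 = -329
|p|² = 169 + 196 + 64 = 429,  |p| = √429 ≈ 20.712315
|q|² = 25 + 144 + 144 = 313,  |q| = √313 ≈ 17.691806
cos θ = -329 / (20.712315 · 17.691806) ≈ -0.89783
θ = arccos(-0.89783) ≈ 153.9°

153.9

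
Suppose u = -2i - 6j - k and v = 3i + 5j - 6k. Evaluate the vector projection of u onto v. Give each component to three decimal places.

u · v = (-2)·3 + (-6)·5 + (-1)·(-6) = -6 - 30 + 6 = -30
|v|² = 9 + 25 + 36 = 70
proj_v u = (-30/70) · (3, 5, -6) ≈ (-1.286, -2.143, 2.571)

(-1.286, -2.143, 2.571)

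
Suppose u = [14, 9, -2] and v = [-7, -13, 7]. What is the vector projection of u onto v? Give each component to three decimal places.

u · v = 14·(-7) + 9·(-13) + (-2)·7 = -98 - 117 - 14 = -229
|v|² = 49 + 169 + 49 = 267
proj_v u = (-229/267) · (-7, -13, 7) ≈ (6.004, 11.150, -6.004)

(6.004, 11.150, -6.004)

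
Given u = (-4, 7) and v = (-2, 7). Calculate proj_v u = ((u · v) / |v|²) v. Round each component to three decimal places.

(-2.151, 7.528)

u · v = (-4)·(-2) + 7·7 = 8 + 49 = 57
|v|² = 4 + 49 = 53
proj_v u = (57/53) · (-2, 7) ≈ (-2.151, 7.528)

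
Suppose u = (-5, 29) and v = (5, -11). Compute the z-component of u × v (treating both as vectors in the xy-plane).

(-5)·(-11) - 29·5 = 55 - 145 = -90

-90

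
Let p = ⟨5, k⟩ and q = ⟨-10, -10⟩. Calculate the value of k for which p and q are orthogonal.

p · q = 5·(-10) + k·(-10) = -50 - 10k
Set equal to 0: -10k = 50, so k = -5.

-5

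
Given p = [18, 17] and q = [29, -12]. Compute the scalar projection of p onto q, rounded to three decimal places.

p · q = 18·29 + 17·(-12) = 522 - 204 = 318
|q| = √(841 + 144) = √985 ≈ 31.3847
comp_q p = 318 / √985 ≈ 10.132

10.132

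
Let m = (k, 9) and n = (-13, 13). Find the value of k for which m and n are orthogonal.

9

m · n = k·(-13) + 9·13 = 117 - 13k
Set equal to 0: -13k = -117, so k = 9.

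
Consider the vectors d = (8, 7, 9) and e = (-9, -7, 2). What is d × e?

(77, -97, 7)

i: 7·2 - 9·(-7) = 14 - (-63) = 77
j: 9·(-9) - 8·2 = -81 - 16 = -97
k: 8·(-7) - 7·(-9) = -56 - (-63) = 7
d × e = (77, -97, 7)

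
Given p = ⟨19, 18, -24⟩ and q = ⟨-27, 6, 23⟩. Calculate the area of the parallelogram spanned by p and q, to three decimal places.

846.100

i: 18·23 - (-24)·6 = 414 - (-144) = 558
j: (-24)·(-27) - 19·23 = 648 - 437 = 211
k: 19·6 - 18·(-27) = 114 - (-486) = 600
p × q = (558, 211, 600)
|p × q| = √(558² + 211² + 600²) = √715885 ≈ 846.0999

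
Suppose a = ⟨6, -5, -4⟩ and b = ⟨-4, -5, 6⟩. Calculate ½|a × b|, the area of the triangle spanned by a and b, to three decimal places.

i: (-5)·6 - (-4)·(-5) = -30 - 20 = -50
j: (-4)·(-4) - 6·6 = 16 - 36 = -20
k: 6·(-5) - (-5)·(-4) = -30 - 20 = -50
a × b = (-50, -20, -50)
|a × b| = √((-50)² + (-20)² + (-50)²) = √5400 ≈ 73.4847
area = ½ · 73.4847 ≈ 36.742

36.742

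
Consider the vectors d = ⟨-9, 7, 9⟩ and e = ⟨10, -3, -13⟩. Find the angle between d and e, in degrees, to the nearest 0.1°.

d · e = (-9)·10 + 7·(-3) + 9·(-13) = -90 - 21 - 117 = -228
|d|² = 81 + 49 + 81 = 211,  |d| = √211 ≈ 14.525839
|e|² = 100 + 9 + 169 = 278,  |e| = √278 ≈ 16.673332
cos θ = -228 / (14.525839 · 16.673332) ≈ -0.94139
θ = arccos(-0.94139) ≈ 160.3°

160.3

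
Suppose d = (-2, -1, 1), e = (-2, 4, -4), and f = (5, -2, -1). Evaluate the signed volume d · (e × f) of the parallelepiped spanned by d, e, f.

e × f:
i: 4·(-1) - (-4)·(-2) = -4 - 8 = -12
j: (-4)·5 - (-2)·(-1) = -20 - 2 = -22
k: (-2)·(-2) - 4·5 = 4 - 20 = -16
e × f = (-12, -22, -16)
d · (e × f) = (-2)·(-12) + (-1)·(-22) + 1·(-16) = 24 + 22 - 16 = 30

30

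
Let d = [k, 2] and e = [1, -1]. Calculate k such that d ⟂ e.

2

d · e = k·1 + 2·(-1) = -2 + 1k
Set equal to 0: 1k = 2, so k = 2.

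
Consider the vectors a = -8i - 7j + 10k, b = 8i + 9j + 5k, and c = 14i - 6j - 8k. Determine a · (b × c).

-2342

b × c:
i: 9·(-8) - 5·(-6) = -72 - (-30) = -42
j: 5·14 - 8·(-8) = 70 - (-64) = 134
k: 8·(-6) - 9·14 = -48 - 126 = -174
b × c = (-42, 134, -174)
a · (b × c) = (-8)·(-42) + (-7)·134 + 10·(-174) = 336 - 938 - 1740 = -2342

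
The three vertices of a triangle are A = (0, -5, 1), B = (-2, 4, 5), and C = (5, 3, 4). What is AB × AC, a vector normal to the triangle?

AB = (-2, 9, 4)
AC = (5, 8, 3)
i: 9·3 - 4·8 = 27 - 32 = -5
j: 4·5 - (-2)·3 = 20 - (-6) = 26
k: (-2)·8 - 9·5 = -16 - 45 = -61
AB × AC = (-5, 26, -61)

(-5, 26, -61)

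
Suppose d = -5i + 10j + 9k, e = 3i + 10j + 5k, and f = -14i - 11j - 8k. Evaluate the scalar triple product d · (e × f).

e × f:
i: 10·(-8) - 5·(-11) = -80 - (-55) = -25
j: 5·(-14) - 3·(-8) = -70 - (-24) = -46
k: 3·(-11) - 10·(-14) = -33 - (-140) = 107
e × f = (-25, -46, 107)
d · (e × f) = (-5)·(-25) + 10·(-46) + 9·107 = 125 - 460 + 963 = 628

628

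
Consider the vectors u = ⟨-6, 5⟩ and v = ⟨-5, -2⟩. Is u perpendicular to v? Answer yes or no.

no

u · v = (-6)·(-5) + 5·(-2) = 30 - 10 = 20
Nonzero, so the vectors are not orthogonal.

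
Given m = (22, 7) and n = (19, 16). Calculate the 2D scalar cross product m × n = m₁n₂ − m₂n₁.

219

22·16 - 7·19 = 352 - 133 = 219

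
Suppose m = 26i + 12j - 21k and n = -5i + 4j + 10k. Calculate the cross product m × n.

i: 12·10 - (-21)·4 = 120 - (-84) = 204
j: (-21)·(-5) - 26·10 = 105 - 260 = -155
k: 26·4 - 12·(-5) = 104 - (-60) = 164
m × n = (204, -155, 164)

(204, -155, 164)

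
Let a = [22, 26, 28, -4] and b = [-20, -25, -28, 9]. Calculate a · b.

a · b = 22·(-20) + 26·(-25) + 28·(-28) + (-4)·9 = -440 - 650 - 784 - 36 = -1910

-1910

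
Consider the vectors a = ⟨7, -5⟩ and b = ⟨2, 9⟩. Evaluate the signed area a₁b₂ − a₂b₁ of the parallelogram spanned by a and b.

7·9 - (-5)·2 = 63 - (-10) = 73

73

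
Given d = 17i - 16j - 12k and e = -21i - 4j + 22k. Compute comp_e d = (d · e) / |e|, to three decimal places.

d · e = 17·(-21) + (-16)·(-4) + (-12)·22 = -357 + 64 - 264 = -557
|e| = √(441 + 16 + 484) = √941 ≈ 30.6757
comp_e d = -557 / √941 ≈ -18.158

-18.158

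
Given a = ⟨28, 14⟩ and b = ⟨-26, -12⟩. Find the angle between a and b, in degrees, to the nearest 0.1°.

178.2

a · b = 28·(-26) + 14·(-12) = -728 - 168 = -896
|a|² = 784 + 196 = 980,  |a| = √980 ≈ 31.304952
|b|² = 676 + 144 = 820,  |b| = √820 ≈ 28.635642
cos θ = -896 / (31.304952 · 28.635642) ≈ -0.99951
θ = arccos(-0.99951) ≈ 178.2°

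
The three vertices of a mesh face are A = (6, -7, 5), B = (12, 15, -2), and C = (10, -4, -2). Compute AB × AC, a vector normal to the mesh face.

(-133, 14, -70)

AB = (6, 22, -7)
AC = (4, 3, -7)
i: 22·(-7) - (-7)·3 = -154 - (-21) = -133
j: (-7)·4 - 6·(-7) = -28 - (-42) = 14
k: 6·3 - 22·4 = 18 - 88 = -70
AB × AC = (-133, 14, -70)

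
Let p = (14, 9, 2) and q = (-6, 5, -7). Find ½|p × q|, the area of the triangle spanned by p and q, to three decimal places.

i: 9·(-7) - 2·5 = -63 - 10 = -73
j: 2·(-6) - 14·(-7) = -12 - (-98) = 86
k: 14·5 - 9·(-6) = 70 - (-54) = 124
p × q = (-73, 86, 124)
|p × q| = √((-73)² + 86² + 124²) = √28101 ≈ 167.6335
area = ½ · 167.6335 ≈ 83.817

83.817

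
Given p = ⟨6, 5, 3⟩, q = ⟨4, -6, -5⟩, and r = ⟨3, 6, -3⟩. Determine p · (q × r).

q × r:
i: (-6)·(-3) - (-5)·6 = 18 - (-30) = 48
j: (-5)·3 - 4·(-3) = -15 - (-12) = -3
k: 4·6 - (-6)·3 = 24 - (-18) = 42
q × r = (48, -3, 42)
p · (q × r) = 6·48 + 5·(-3) + 3·42 = 288 - 15 + 126 = 399

399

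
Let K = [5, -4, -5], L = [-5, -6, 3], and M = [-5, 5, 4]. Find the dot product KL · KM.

154

KL = L − K = (-10, -2, 8)
KM = M − K = (-10, 9, 9)
KL · KM = (-10)·(-10) + (-2)·9 + 8·9 = 100 - 18 + 72 = 154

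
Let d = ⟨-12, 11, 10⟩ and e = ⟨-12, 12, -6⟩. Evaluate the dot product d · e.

d · e = (-12)·(-12) + 11·12 + 10·(-6) = 144 + 132 - 60 = 216

216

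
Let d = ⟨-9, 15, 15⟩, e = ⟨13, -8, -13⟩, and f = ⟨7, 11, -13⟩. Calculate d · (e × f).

1932

e × f:
i: (-8)·(-13) - (-13)·11 = 104 - (-143) = 247
j: (-13)·7 - 13·(-13) = -91 - (-169) = 78
k: 13·11 - (-8)·7 = 143 - (-56) = 199
e × f = (247, 78, 199)
d · (e × f) = (-9)·247 + 15·78 + 15·199 = -2223 + 1170 + 2985 = 1932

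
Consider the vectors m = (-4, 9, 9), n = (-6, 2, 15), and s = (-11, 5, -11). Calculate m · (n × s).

n × s:
i: 2·(-11) - 15·5 = -22 - 75 = -97
j: 15·(-11) - (-6)·(-11) = -165 - 66 = -231
k: (-6)·5 - 2·(-11) = -30 - (-22) = -8
n × s = (-97, -231, -8)
m · (n × s) = (-4)·(-97) + 9·(-231) + 9·(-8) = 388 - 2079 - 72 = -1763

-1763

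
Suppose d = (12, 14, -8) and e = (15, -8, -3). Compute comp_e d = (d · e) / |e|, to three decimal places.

5.329

d · e = 12·15 + 14·(-8) + (-8)·(-3) = 180 - 112 + 24 = 92
|e| = √(225 + 64 + 9) = √298 ≈ 17.2627
comp_e d = 92 / √298 ≈ 5.329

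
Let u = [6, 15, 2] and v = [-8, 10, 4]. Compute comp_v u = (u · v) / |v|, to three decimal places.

8.199

u · v = 6·(-8) + 15·10 + 2·4 = -48 + 150 + 8 = 110
|v| = √(64 + 100 + 16) = √180 ≈ 13.4164
comp_v u = 110 / √180 ≈ 8.199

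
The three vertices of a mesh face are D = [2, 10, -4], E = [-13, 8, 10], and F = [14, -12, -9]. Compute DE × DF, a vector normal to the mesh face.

(318, 93, 354)

DE = (-15, -2, 14)
DF = (12, -22, -5)
i: (-2)·(-5) - 14·(-22) = 10 - (-308) = 318
j: 14·12 - (-15)·(-5) = 168 - 75 = 93
k: (-15)·(-22) - (-2)·12 = 330 - (-24) = 354
DE × DF = (318, 93, 354)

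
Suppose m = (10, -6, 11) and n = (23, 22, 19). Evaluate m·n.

m · n = 10·23 + (-6)·22 + 11·19 = 230 - 132 + 209 = 307

307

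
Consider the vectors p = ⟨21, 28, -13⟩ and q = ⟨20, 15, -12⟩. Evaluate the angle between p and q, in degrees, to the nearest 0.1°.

15.9

p · q = 21·20 + 28·15 + (-13)·(-12) = 420 + 420 + 156 = 996
|p|² = 441 + 784 + 169 = 1394,  |p| = √1394 ≈ 37.336309
|q|² = 400 + 225 + 144 = 769,  |q| = √769 ≈ 27.730849
cos θ = 996 / (37.336309 · 27.730849) ≈ 0.96198
θ = arccos(0.96198) ≈ 15.9°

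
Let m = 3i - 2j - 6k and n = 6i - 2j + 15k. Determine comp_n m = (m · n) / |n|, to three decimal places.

m · n = 3·6 + (-2)·(-2) + (-6)·15 = 18 + 4 - 90 = -68
|n| = √(36 + 4 + 225) = √265 ≈ 16.2788
comp_n m = -68 / √265 ≈ -4.177

-4.177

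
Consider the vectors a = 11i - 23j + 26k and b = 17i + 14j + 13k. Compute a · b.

203

a · b = 11·17 + (-23)·14 + 26·13 = 187 - 322 + 338 = 203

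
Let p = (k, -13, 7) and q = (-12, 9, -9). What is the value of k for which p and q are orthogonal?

p · q = k·(-12) + (-13)·9 + 7·(-9) = -180 - 12k
Set equal to 0: -12k = 180, so k = -15.

-15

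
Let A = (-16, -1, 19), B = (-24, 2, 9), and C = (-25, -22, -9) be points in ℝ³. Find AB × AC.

AB = (-8, 3, -10)
AC = (-9, -21, -28)
i: 3·(-28) - (-10)·(-21) = -84 - 210 = -294
j: (-10)·(-9) - (-8)·(-28) = 90 - 224 = -134
k: (-8)·(-21) - 3·(-9) = 168 - (-27) = 195
AB × AC = (-294, -134, 195)

(-294, -134, 195)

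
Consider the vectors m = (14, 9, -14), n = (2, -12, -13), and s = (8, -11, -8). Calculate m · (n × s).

n × s:
i: (-12)·(-8) - (-13)·(-11) = 96 - 143 = -47
j: (-13)·8 - 2·(-8) = -104 - (-16) = -88
k: 2·(-11) - (-12)·8 = -22 - (-96) = 74
n × s = (-47, -88, 74)
m · (n × s) = 14·(-47) + 9·(-88) + (-14)·74 = -658 - 792 - 1036 = -2486

-2486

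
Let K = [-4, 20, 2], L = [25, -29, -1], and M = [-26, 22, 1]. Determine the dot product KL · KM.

KL = L − K = (29, -49, -3)
KM = M − K = (-22, 2, -1)
KL · KM = 29·(-22) + (-49)·2 + (-3)·(-1) = -638 - 98 + 3 = -733

-733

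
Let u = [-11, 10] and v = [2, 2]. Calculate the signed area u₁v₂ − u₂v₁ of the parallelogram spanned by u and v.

(-11)·2 - 10·2 = -22 - 20 = -42

-42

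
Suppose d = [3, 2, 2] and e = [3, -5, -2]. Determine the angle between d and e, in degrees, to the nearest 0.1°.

d · e = 3·3 + 2·(-5) + 2·(-2) = 9 - 10 - 4 = -5
|d|² = 9 + 4 + 4 = 17,  |d| = √17 ≈ 4.123106
|e|² = 9 + 25 + 4 = 38,  |e| = √38 ≈ 6.164414
cos θ = -5 / (4.123106 · 6.164414) ≈ -0.19672
θ = arccos(-0.19672) ≈ 101.3°

101.3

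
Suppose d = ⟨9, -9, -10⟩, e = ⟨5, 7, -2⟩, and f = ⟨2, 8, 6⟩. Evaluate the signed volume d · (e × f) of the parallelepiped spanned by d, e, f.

568

e × f:
i: 7·6 - (-2)·8 = 42 - (-16) = 58
j: (-2)·2 - 5·6 = -4 - 30 = -34
k: 5·8 - 7·2 = 40 - 14 = 26
e × f = (58, -34, 26)
d · (e × f) = 9·58 + (-9)·(-34) + (-10)·26 = 522 + 306 - 260 = 568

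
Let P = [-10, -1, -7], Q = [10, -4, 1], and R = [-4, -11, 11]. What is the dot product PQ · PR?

PQ = Q − P = (20, -3, 8)
PR = R − P = (6, -10, 18)
PQ · PR = 20·6 + (-3)·(-10) + 8·18 = 120 + 30 + 144 = 294

294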